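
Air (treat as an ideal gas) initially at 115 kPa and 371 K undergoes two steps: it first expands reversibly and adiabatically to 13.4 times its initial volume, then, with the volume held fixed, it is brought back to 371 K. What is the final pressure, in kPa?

P₃ ≈ 8.58 kPa

For a diatomic ideal gas γ = 7/5.
Adiabatic step (PV^γ = const): P₂ = 115×(1/13.4)^(7/5) = 3.039 kPa; T₂ = 371×(1/13.4)^(2/5) = 131.4 K.
Isochoric: P₃ = P₂(T₃/T₂) = 3.039 × (371/131.4) = 8.582 kPa.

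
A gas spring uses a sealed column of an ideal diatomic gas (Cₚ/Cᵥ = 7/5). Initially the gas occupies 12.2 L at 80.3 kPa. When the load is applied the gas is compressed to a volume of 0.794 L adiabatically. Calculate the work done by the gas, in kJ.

P₂ = P₁(V₁/V₂)^γ = 80.3×(12.2/0.794)^(7/5) = 3680 kPa.
For a reversible adiabat, W_by_gas = (P₁V₁ − P₂V₂)/(γ−1).
W_by = (80300×0.0122 − 3.68×10^6×0.000794) / (2/5) = -4856 J.

W ≈ -4.86 kJ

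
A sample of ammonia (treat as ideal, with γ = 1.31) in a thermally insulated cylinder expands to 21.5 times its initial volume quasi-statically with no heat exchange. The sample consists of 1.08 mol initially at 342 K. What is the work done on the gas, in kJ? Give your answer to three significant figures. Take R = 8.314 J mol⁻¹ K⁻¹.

For a reversible adiabat TV^(γ−1) is constant, so T₂ = T₁ (V₁/V₂)^(γ−1).
T₂ = 342 × (1/21.5)^(0.31) = 132.1 K.
Q = 0, so ΔU = W_on_gas = nCᵥΔT with Cᵥ = R/(γ−1) = 26.82 J/(mol·K).
ΔU = 1.08 × 26.82 × (132.1 − 342) = -6079 J.

W ≈ -6.08 kJ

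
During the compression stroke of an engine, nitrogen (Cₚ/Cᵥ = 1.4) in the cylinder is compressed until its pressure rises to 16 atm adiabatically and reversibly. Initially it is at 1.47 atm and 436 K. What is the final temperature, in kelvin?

T₂ ≈ 862 K

Along an adiabat T P^((1−γ)/γ) is constant, so T₂ = T₁ (P₂/P₁)^((γ−1)/γ).
T₂ = 436 × (16/1.47)^(0.286) = 862.4 K.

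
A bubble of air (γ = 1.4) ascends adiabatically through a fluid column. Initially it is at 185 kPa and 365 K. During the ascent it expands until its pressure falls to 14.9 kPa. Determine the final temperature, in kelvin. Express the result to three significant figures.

T₂ ≈ 178 K

Adiabatic: T₂/T₁ = (P₂/P₁)^((γ−1)/γ).
T₂ = 365 × (14.9/185)^(0.286) = 177.7 K.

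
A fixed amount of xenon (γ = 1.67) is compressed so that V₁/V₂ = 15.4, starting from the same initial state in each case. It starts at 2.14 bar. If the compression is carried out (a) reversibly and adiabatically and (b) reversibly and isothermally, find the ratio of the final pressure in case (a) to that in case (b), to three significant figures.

Isothermal: P_b = P₁(V₁/V₂) = 2.14×15.4.
Adiabatic: P_a = P₁(V₁/V₂)^γ = 2.14×15.4^(1.67).
P_a/P_b = (V₁/V₂)^(γ−1) = 15.4^(0.67) = 6.247.

P_adiabatic / P_isothermal ≈ 6.25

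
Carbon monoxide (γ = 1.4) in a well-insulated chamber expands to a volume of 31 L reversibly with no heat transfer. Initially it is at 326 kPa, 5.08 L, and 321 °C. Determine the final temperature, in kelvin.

T₂ ≈ 288 K

For a reversible adiabat TV^(γ−1) is constant, so T₂ = T₁ (V₁/V₂)^(γ−1).
T₁ = 321 °C = 594.1 K.
T₂ = 594.1 × (5.08/31)^(0.4) = 288.2 K.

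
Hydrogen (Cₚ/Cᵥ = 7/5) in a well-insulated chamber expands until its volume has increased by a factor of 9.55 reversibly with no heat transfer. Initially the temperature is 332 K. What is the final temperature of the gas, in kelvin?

Adiabatic: T₁V₁^(γ−1) = T₂V₂^(γ−1) ⇒ T₂ = T₁ (V₁/V₂)^(γ−1).
T₂ = 332 × (1/9.55)^(2/5) = 134.6 K.

T₂ ≈ 135 K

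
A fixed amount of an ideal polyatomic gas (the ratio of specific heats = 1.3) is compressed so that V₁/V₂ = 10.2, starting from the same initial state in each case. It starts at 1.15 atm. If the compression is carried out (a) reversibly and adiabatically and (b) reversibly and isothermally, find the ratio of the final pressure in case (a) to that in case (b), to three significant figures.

Isothermal: P_b = P₁(V₁/V₂) = 1.15×10.2.
Adiabatic: P_a = P₁(V₁/V₂)^γ = 1.15×10.2^(1.3).
P_a/P_b = (V₁/V₂)^(γ−1) = 10.2^(0.3) = 2.007.

P_adiabatic / P_isothermal ≈ 2.01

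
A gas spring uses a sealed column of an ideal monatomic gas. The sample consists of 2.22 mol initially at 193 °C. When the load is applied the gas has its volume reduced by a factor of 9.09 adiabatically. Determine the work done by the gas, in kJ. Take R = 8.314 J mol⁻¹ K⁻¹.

W ≈ -43.3 kJ

For a reversible adiabat TV^(γ−1) is constant, so T₂ = T₁ (V₁/V₂)^(γ−1).
γ = 5/3 for a monatomic ideal gas, so γ−1 = 2/3.
T₁ = 193 °C = 466.1 K.
T₂ = 466.1 × 9.09^(2/3) = 2030 K.
Q = 0, so ΔU = W_on_gas = nCᵥΔT with Cᵥ = R/(γ−1) = 12.47 J/(mol·K).
ΔU = 2.22 × 12.47 × (2030 − 466.1) = 43310 J.
Work done by the gas = −ΔU = -43310 J.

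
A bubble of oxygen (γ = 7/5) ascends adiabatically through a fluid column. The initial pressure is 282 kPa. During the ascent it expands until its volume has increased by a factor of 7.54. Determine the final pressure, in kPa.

P₂ ≈ 16.7 kPa

Adiabatic: P₁V₁^γ = P₂V₂^γ ⇒ P₂ = P₁ (V₁/V₂)^γ.
P₂ = 282 × (1/7.54)^(7/5) = 16.67 kPa.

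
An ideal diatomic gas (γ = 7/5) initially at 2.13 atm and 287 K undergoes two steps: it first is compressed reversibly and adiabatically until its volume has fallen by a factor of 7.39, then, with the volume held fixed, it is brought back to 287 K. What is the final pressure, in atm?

Adiabatic step (PV^γ = const): P₂ = 2.13×7.39^(7/5) = 35.03 atm; T₂ = 287×7.39^(2/5) = 638.8 K.
Isochoric: P₃ = P₂(T₃/T₂) = 35.03 × (287/638.8) = 15.74 atm.

P₃ ≈ 15.7 atm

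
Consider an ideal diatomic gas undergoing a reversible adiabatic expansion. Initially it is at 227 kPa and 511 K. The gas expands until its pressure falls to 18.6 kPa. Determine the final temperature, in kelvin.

Along an adiabat T P^((1−γ)/γ) is constant, so T₂ = T₁ (P₂/P₁)^((γ−1)/γ).
For a diatomic ideal gas γ = 7/5, so (γ−1)/γ = 2/7.
T₂ = 511 × (18.6/227)^(2/7) = 250 K.

T₂ ≈ 250 K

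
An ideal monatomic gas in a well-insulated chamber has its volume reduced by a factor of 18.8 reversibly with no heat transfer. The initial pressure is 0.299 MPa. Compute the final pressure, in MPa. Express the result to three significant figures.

Since PV^γ is constant along a reversible adiabat, P₂ = P₁ (V₁/V₂)^γ.
For a monatomic ideal gas γ = 5/3.
P₂ = 0.299 × 18.8^(5/3) = 39.74 MPa.

P₂ ≈ 39.7 MPa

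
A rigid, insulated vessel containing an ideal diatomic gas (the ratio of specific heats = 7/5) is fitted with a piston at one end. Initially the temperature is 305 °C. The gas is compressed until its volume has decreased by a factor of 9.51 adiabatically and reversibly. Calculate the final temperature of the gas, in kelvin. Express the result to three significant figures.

For a reversible adiabat TV^(γ−1) is constant, so T₂ = T₁ (V₁/V₂)^(γ−1).
T₁ = 305 °C = 578.1 K.
T₂ = 578.1 × 9.51^(2/5) = 1423 K.

T₂ ≈ 1420 K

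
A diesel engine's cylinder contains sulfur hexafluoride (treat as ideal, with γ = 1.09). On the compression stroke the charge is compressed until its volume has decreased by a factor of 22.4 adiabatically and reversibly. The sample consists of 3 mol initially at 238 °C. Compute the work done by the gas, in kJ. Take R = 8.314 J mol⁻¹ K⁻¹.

For a reversible adiabat TV^(γ−1) is constant, so T₂ = T₁ (V₁/V₂)^(γ−1).
T₁ = 238 °C = 511.1 K.
T₂ = 511.1 × 22.4^(0.09) = 676.2 K.
Q = 0, so ΔU = W_on_gas = nCᵥΔT with Cᵥ = R/(γ−1) = 92.38 J/(mol·K).
ΔU = 3 × 92.38 × (676.2 − 511.1) = 45740 J.
Work done by the gas = −ΔU = -45740 J.

W ≈ -45.7 kJ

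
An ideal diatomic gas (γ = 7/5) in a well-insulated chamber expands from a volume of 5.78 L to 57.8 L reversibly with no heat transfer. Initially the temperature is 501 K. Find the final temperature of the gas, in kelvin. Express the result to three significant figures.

Adiabatic: T₁V₁^(γ−1) = T₂V₂^(γ−1) ⇒ T₂ = T₁ (V₁/V₂)^(γ−1).
T₂ = 501 × (5.78/57.8)^(2/5) = 199.5 K.

T₂ ≈ 199 K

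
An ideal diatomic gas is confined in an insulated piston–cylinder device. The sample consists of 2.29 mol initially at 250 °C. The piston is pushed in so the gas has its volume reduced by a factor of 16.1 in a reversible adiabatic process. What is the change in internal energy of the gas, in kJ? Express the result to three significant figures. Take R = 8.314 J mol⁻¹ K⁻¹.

ΔU ≈ 50.8 kJ

Adiabatic: T₁V₁^(γ−1) = T₂V₂^(γ−1) ⇒ T₂ = T₁ (V₁/V₂)^(γ−1).
γ = 7/5 for a diatomic ideal gas, so γ−1 = 2/5.
T₁ = 250 °C = 523.1 K.
T₂ = 523.1 × 16.1^(2/5) = 1590 K.
Q = 0, so ΔU = W_on_gas = nCᵥΔT with Cᵥ = R/(γ−1) = 20.79 J/(mol·K).
ΔU = 2.29 × 20.79 × (1590 − 523.1) = 50770 J.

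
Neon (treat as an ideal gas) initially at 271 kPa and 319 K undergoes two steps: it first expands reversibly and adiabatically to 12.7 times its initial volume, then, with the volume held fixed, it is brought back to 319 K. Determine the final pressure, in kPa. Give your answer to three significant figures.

For a monatomic ideal gas γ = 5/3.
Adiabatic step (PV^γ = const): P₂ = 271×(1/12.7)^(5/3) = 3.92 kPa; T₂ = 319×(1/12.7)^(2/3) = 58.6 K.
Isochoric: P₃ = P₂(T₃/T₂) = 3.92 × (319/58.6) = 21.34 kPa.

P₃ ≈ 21.3 kPa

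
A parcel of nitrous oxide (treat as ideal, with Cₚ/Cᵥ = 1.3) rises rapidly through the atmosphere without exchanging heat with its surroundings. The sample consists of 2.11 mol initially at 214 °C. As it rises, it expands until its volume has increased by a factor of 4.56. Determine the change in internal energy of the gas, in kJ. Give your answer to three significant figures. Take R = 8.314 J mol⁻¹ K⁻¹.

ΔU ≈ -10.4 kJ

Adiabatic: T₁V₁^(γ−1) = T₂V₂^(γ−1) ⇒ T₂ = T₁ (V₁/V₂)^(γ−1).
T₁ = 214 °C = 487.1 K.
T₂ = 487.1 × (1/4.56)^(0.3) = 309 K.
Q = 0, so ΔU = W_on_gas = nCᵥΔT with Cᵥ = R/(γ−1) = 27.71 J/(mol·K).
ΔU = 2.11 × 27.71 × (309 − 487.1) = -10420 J.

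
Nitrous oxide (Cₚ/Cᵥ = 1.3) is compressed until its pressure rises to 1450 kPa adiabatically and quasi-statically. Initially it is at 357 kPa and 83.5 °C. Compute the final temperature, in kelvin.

T₂ ≈ 493 K

Along an adiabat T P^((1−γ)/γ) is constant, so T₂ = T₁ (P₂/P₁)^((γ−1)/γ).
T₁ = 83.5 °C = 356.6 K.
T₂ = 356.6 × (1450/357)^(0.231) = 492.8 K.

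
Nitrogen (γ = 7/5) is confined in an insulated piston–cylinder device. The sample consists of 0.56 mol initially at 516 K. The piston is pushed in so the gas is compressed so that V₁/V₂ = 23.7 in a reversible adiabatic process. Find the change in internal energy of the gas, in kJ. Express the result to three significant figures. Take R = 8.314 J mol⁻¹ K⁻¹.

ΔU ≈ 15.3 kJ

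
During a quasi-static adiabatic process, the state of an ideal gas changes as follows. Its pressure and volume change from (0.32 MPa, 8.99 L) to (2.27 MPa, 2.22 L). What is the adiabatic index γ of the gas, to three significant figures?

γ ≈ 1.40

PV^γ = const ⇒ γ = ln(P₂/P₁) / ln(V₁/V₂).
γ = ln(2.27/0.32) / ln(8.99/2.22) = 1.401.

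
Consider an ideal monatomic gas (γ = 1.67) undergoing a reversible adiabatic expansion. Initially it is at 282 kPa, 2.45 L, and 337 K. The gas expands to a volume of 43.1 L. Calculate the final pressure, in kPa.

P₂ ≈ 2.35 kPa

Adiabatic: P₁V₁^γ = P₂V₂^γ ⇒ P₂ = P₁ (V₁/V₂)^γ.
P₂ = 282 × (2.45/43.1)^(1.67) = 2.347 kPa.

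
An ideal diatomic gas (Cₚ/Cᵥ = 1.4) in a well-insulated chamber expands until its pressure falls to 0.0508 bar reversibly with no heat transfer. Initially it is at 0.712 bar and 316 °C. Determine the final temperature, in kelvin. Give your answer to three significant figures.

T₂ ≈ 277 K

Along an adiabat T P^((1−γ)/γ) is constant, so T₂ = T₁ (P₂/P₁)^((γ−1)/γ).
T₁ = 316 °C = 589.1 K.
T₂ = 589.1 × (0.0508/0.712)^(0.286) = 277.1 K.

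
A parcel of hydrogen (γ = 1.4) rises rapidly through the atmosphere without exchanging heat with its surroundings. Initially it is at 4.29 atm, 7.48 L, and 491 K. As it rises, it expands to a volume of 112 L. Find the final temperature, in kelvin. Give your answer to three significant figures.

Adiabatic: T₁V₁^(γ−1) = T₂V₂^(γ−1) ⇒ T₂ = T₁ (V₁/V₂)^(γ−1).
T₂ = 491 × (7.48/112)^(0.4) = 166.3 K.

T₂ ≈ 166 K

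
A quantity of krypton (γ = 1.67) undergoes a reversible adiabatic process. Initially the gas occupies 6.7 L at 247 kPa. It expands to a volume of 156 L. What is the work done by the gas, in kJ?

W ≈ 2.17 kJ

P₂ = P₁(V₁/V₂)^γ = 247×(6.7/156)^(1.67) = 1.287 kPa.
For a reversible adiabat, W_by_gas = (P₁V₁ − P₂V₂)/(γ−1).
W_by = (247000×0.0067 − 1287×0.156) / (0.67) = 2170 J.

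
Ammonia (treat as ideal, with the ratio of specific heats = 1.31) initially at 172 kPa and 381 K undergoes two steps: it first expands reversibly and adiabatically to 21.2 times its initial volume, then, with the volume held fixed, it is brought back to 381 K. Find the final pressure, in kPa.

Adiabatic step (PV^γ = const): P₂ = 172×(1/21.2)^(1.31) = 3.148 kPa; T₂ = 381×(1/21.2)^(0.31) = 147.8 K.
Isochoric: P₃ = P₂(T₃/T₂) = 3.148 × (381/147.8) = 8.113 kPa.

P₃ ≈ 8.11 kPa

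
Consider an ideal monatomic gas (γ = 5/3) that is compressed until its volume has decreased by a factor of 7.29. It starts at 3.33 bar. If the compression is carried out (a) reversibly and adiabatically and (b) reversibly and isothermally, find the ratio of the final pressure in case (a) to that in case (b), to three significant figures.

P_adiabatic / P_isothermal ≈ 3.76

Isothermal: P_b = P₁(V₁/V₂) = 3.33×7.29.
Adiabatic: P_a = P₁(V₁/V₂)^γ = 3.33×7.29^(5/3).
P_a/P_b = (V₁/V₂)^(γ−1) = 7.29^(2/3) = 3.76.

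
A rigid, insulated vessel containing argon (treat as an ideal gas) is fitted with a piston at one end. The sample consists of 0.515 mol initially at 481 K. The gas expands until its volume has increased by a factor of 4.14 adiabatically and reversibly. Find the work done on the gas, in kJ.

W ≈ -1.89 kJ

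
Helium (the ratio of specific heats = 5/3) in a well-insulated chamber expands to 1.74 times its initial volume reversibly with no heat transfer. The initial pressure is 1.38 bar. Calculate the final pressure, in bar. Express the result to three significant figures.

Since PV^γ is constant along a reversible adiabat, P₂ = P₁ (V₁/V₂)^γ.
P₂ = 1.38 × (1/1.74)^(5/3) = 0.5482 bar.

P₂ ≈ 0.548 bar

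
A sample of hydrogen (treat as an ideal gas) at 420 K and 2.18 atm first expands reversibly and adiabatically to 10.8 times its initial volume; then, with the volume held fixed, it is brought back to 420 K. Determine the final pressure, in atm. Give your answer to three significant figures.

For a diatomic ideal gas γ = 7/5.
Adiabatic step (PV^γ = const): P₂ = 2.18×(1/10.8)^(7/5) = 0.07792 atm; T₂ = 420×(1/10.8)^(2/5) = 162.1 K.
Isochoric: P₃ = P₂(T₃/T₂) = 0.07792 × (420/162.1) = 0.2019 atm.

P₃ ≈ 0.202 atm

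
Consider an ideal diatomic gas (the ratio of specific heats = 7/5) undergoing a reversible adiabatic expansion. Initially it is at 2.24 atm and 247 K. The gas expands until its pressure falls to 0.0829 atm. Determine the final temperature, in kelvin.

T₂ ≈ 96.3 K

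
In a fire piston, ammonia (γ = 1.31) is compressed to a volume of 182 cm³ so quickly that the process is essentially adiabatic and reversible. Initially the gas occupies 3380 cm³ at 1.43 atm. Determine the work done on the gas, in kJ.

P₂ = P₁(V₁/V₂)^γ = 1.43×(3380/182)^(1.31) = 65.69 atm.
For a reversible adiabat, W_by_gas = (P₁V₁ − P₂V₂)/(γ−1).
W_by = (144900×0.00338 − 6.656×10^6×0.000182) / (0.31) = -2328 J.
W_on_gas = −W_by = 2328 J.

W ≈ 2.33 kJ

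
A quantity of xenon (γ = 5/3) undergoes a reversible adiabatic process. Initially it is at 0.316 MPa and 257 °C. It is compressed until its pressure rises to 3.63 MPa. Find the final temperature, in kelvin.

T₂ ≈ 1410 K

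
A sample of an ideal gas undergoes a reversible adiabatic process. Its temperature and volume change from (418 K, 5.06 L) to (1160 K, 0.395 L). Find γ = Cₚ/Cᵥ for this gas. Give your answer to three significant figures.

TV^(γ−1) = const ⇒ γ − 1 = ln(T₂/T₁) / ln(V₁/V₂).
γ = 1 + ln(1160/418) / ln(5.06/0.395) = 1.4.

γ ≈ 1.40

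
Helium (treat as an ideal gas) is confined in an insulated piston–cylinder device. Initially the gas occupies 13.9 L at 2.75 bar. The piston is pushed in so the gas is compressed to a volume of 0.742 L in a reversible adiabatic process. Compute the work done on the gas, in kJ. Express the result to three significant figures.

W ≈ 34.7 kJ

γ = 5/3 for a monatomic ideal gas.
P₂ = P₁(V₁/V₂)^γ = 2.75×(13.9/0.742)^(5/3) = 363.4 bar.
For a reversible adiabat, W_by_gas = (P₁V₁ − P₂V₂)/(γ−1).
W_by = (275000×0.0139 − 3.634×10^7×0.000742) / (2/3) = -34710 J.
W_on_gas = −W_by = 34710 J.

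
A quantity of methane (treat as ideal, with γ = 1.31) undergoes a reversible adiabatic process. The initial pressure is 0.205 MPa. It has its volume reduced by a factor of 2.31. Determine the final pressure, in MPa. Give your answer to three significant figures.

Adiabatic: P₁V₁^γ = P₂V₂^γ ⇒ P₂ = P₁ (V₁/V₂)^γ.
P₂ = 0.205 × 2.31^(1.31) = 0.6139 MPa.

P₂ ≈ 0.614 MPa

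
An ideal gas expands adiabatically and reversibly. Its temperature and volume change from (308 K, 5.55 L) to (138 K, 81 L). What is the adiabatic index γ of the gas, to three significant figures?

γ ≈ 1.30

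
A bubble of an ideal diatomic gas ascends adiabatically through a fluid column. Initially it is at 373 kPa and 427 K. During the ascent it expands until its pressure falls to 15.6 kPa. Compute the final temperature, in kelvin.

Adiabatic: T₂/T₁ = (P₂/P₁)^((γ−1)/γ).
For a diatomic ideal gas γ = 7/5, so (γ−1)/γ = 2/7.
T₂ = 427 × (15.6/373)^(2/7) = 172.4 K.

T₂ ≈ 172 K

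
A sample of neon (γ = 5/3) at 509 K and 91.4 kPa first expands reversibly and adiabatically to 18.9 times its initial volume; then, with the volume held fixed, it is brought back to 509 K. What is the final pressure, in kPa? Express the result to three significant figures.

P₃ ≈ 4.84 kPa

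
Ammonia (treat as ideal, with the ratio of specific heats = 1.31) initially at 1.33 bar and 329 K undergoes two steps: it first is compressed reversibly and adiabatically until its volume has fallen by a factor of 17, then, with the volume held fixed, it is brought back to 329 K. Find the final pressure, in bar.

Adiabatic step (PV^γ = const): P₂ = 1.33×17^(1.31) = 54.42 bar; T₂ = 329×17^(0.31) = 791.8 K.
Isochoric: P₃ = P₂(T₃/T₂) = 54.42 × (329/791.8) = 22.61 bar.

P₃ ≈ 22.6 bar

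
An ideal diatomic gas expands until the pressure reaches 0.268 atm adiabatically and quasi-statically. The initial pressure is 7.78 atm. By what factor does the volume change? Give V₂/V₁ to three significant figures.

V₂/V₁ ≈ 11.1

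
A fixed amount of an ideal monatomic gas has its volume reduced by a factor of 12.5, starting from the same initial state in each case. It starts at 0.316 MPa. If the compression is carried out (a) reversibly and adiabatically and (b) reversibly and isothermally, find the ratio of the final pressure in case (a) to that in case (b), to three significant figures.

For a monatomic ideal gas γ = 5/3.
Isothermal: P_b = P₁(V₁/V₂) = 0.316×12.5.
Adiabatic: P_a = P₁(V₁/V₂)^γ = 0.316×12.5^(5/3).
P_a/P_b = (V₁/V₂)^(γ−1) = 12.5^(2/3) = 5.386.

P_adiabatic / P_isothermal ≈ 5.39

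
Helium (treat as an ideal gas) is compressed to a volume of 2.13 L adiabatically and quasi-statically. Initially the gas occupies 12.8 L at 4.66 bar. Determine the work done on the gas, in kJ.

γ = 5/3 for a monatomic ideal gas.
P₂ = P₁(V₁/V₂)^γ = 4.66×(12.8/2.13)^(5/3) = 92.56 bar.
For a reversible adiabat, W_by_gas = (P₁V₁ − P₂V₂)/(γ−1).
W_by = (466000×0.0128 − 9.256×10^6×0.00213) / (2/3) = -20630 J.
W_on_gas = −W_by = 20630 J.

W ≈ 20.6 kJ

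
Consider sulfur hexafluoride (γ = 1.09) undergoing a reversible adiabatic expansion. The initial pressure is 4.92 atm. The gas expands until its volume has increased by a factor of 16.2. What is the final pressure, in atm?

Adiabatic: P₁V₁^γ = P₂V₂^γ ⇒ P₂ = P₁ (V₁/V₂)^γ.
P₂ = 4.92 × (1/16.2)^(1.09) = 0.2364 atm.

P₂ ≈ 0.236 atm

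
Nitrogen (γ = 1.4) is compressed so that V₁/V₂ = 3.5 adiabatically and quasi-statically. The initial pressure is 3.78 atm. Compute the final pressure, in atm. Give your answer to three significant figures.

P₂ ≈ 21.8 atm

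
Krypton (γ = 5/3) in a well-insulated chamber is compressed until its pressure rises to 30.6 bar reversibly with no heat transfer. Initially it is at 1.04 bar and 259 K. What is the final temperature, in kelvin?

T₂ ≈ 1000 K

Adiabatic: T₂/T₁ = (P₂/P₁)^((γ−1)/γ).
T₂ = 259 × (30.6/1.04)^(2/5) = 1002 K.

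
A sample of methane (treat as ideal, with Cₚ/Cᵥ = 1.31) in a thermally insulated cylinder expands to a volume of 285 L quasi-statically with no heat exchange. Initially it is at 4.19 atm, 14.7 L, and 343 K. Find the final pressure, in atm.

Adiabatic: P₁V₁^γ = P₂V₂^γ ⇒ P₂ = P₁ (V₁/V₂)^γ.
P₂ = 4.19 × (14.7/285)^(1.31) = 0.08621 atm.

P₂ ≈ 0.0862 atm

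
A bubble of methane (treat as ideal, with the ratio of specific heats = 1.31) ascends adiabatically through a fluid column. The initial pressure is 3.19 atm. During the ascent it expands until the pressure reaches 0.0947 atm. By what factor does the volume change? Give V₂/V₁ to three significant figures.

From PV^γ = const, V₂/V₁ = (P₁/P₂)^(1/γ).
V₂/V₁ = (3.19/0.0947)^(0.763) = 14.65.

V₂/V₁ ≈ 14.7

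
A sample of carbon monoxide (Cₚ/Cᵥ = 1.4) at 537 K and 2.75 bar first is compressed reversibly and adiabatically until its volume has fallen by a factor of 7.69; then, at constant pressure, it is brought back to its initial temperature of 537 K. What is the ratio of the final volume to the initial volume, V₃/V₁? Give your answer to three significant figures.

V₃/V₁ ≈ 0.0575

Adiabatic step: V₂/V₁ = 0.13; T₂ = T₁·7.69^(0.4) = 1214 K.
Isobaric step: V₃/V₂ = T₃/T₂ = 537/1214.
V₃/V₁ = (V₂/V₁)(V₃/V₂) = 0.13 × (537/1214) = 0.0575.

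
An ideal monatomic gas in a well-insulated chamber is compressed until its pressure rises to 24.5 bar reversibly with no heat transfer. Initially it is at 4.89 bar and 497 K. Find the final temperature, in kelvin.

Along an adiabat T P^((1−γ)/γ) is constant, so T₂ = T₁ (P₂/P₁)^((γ−1)/γ).
For a monatomic ideal gas γ = 5/3, so (γ−1)/γ = 2/5.
T₂ = 497 × (24.5/4.89)^(2/5) = 946.9 K.

T₂ ≈ 947 K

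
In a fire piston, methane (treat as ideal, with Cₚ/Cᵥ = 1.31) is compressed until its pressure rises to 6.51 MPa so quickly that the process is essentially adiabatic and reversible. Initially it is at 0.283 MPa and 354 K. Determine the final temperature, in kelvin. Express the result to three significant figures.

T₂ ≈ 743 K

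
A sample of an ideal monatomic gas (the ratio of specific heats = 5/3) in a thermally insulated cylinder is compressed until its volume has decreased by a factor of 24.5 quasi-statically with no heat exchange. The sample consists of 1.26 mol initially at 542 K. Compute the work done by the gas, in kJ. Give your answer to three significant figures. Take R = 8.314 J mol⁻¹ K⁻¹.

For a reversible adiabat TV^(γ−1) is constant, so T₂ = T₁ (V₁/V₂)^(γ−1).
T₂ = 542 × 24.5^(2/3) = 4572 K.
Q = 0, so ΔU = W_on_gas = nCᵥΔT with Cᵥ = R/(γ−1) = 12.47 J/(mol·K).
ΔU = 1.26 × 12.47 × (4572 − 542) = 63330 J.
Work done by the gas = −ΔU = -63330 J.

W ≈ -63.3 kJ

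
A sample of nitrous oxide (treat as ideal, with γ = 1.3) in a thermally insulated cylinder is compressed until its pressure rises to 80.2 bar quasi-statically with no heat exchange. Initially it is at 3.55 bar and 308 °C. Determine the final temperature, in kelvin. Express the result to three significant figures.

T₂ ≈ 1190 K

Adiabatic: T₂/T₁ = (P₂/P₁)^((γ−1)/γ).
T₁ = 308 °C = 581.1 K.
T₂ = 581.1 × (80.2/3.55)^(0.231) = 1193 K.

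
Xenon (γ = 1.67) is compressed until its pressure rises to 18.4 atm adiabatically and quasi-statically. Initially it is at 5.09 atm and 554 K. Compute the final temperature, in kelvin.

T₂ ≈ 928 K

Along an adiabat T P^((1−γ)/γ) is constant, so T₂ = T₁ (P₂/P₁)^((γ−1)/γ).
T₂ = 554 × (18.4/5.09)^(0.401) = 927.7 K.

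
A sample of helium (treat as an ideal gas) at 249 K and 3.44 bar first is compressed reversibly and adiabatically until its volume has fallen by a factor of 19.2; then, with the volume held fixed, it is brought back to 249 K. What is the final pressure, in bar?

P₃ ≈ 66.0 bar

For a monatomic ideal gas γ = 5/3.
Adiabatic step (PV^γ = const): P₂ = 3.44×19.2^(5/3) = 473.6 bar; T₂ = 249×19.2^(2/3) = 1785 K.
Isochoric: P₃ = P₂(T₃/T₂) = 473.6 × (249/1785) = 66.05 bar.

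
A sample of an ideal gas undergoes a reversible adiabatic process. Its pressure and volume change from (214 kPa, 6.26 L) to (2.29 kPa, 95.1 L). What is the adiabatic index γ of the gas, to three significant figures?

γ ≈ 1.67

PV^γ = const ⇒ γ = ln(P₂/P₁) / ln(V₁/V₂).
γ = ln(2.29/214) / ln(6.26/95.1) = 1.668.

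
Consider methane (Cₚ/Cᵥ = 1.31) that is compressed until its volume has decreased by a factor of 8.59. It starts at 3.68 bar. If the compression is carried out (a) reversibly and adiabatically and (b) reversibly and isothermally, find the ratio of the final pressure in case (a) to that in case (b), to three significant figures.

P_adiabatic / P_isothermal ≈ 1.95

Isothermal: P_b = P₁(V₁/V₂) = 3.68×8.59.
Adiabatic: P_a = P₁(V₁/V₂)^γ = 3.68×8.59^(1.31).
P_a/P_b = (V₁/V₂)^(γ−1) = 8.59^(0.31) = 1.948.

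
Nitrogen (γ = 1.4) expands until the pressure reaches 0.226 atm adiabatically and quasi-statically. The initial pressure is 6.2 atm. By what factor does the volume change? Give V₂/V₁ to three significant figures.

V₂/V₁ ≈ 10.6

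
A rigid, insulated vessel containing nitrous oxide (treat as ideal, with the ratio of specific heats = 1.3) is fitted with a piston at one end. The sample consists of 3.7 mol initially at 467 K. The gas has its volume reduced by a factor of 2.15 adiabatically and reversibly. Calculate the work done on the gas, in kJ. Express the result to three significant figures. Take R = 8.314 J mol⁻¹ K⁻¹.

For a reversible adiabat TV^(γ−1) is constant, so T₂ = T₁ (V₁/V₂)^(γ−1).
T₂ = 467 × 2.15^(0.3) = 587.6 K.
Q = 0, so ΔU = W_on_gas = nCᵥΔT with Cᵥ = R/(γ−1) = 27.71 J/(mol·K).
ΔU = 3.7 × 27.71 × (587.6 − 467) = 12360 J.

W ≈ 12.4 kJ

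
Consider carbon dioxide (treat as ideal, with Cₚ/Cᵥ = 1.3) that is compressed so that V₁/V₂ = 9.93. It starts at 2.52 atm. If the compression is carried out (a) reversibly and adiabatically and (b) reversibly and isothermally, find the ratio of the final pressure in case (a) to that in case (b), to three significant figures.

Isothermal: P_b = P₁(V₁/V₂) = 2.52×9.93.
Adiabatic: P_a = P₁(V₁/V₂)^γ = 2.52×9.93^(1.3).
P_a/P_b = (V₁/V₂)^(γ−1) = 9.93^(0.3) = 1.991.

P_adiabatic / P_isothermal ≈ 1.99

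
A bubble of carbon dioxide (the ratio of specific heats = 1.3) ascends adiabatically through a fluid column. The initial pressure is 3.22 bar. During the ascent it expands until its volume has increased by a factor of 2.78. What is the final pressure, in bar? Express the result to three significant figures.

Since PV^γ is constant along a reversible adiabat, P₂ = P₁ (V₁/V₂)^γ.
P₂ = 3.22 × (1/2.78)^(1.3) = 0.8523 bar.

P₂ ≈ 0.852 bar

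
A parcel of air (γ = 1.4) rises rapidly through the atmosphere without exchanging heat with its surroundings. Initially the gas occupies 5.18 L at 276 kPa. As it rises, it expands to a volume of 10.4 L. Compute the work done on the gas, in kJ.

P₂ = P₁(V₁/V₂)^γ = 276×(5.18/10.4)^(1.4) = 104 kPa.
For a reversible adiabat, W_by_gas = (P₁V₁ − P₂V₂)/(γ−1).
W_by = (276000×0.00518 − 104000×0.0104) / (0.4) = 869.6 J.
W_on_gas = −W_by = -869.6 J.

W ≈ -0.870 kJ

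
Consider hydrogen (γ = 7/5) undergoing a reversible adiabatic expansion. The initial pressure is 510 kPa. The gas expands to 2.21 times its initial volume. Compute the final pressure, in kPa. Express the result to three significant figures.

P₂ ≈ 168 kPa

Since PV^γ is constant along a reversible adiabat, P₂ = P₁ (V₁/V₂)^γ.
P₂ = 510 × (1/2.21)^(7/5) = 168 kPa.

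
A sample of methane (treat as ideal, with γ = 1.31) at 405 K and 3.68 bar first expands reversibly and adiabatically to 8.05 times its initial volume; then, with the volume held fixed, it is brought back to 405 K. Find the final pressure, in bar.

P₃ ≈ 0.457 bar

Adiabatic step (PV^γ = const): P₂ = 3.68×(1/8.05)^(1.31) = 0.2395 bar; T₂ = 405×(1/8.05)^(0.31) = 212.2 K.
Isochoric: P₃ = P₂(T₃/T₂) = 0.2395 × (405/212.2) = 0.4571 bar.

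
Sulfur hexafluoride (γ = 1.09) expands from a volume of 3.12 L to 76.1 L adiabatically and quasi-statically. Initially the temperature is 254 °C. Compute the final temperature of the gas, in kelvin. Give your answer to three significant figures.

Adiabatic: T₁V₁^(γ−1) = T₂V₂^(γ−1) ⇒ T₂ = T₁ (V₁/V₂)^(γ−1).
T₁ = 254 °C = 527.1 K.
T₂ = 527.1 × (3.12/76.1)^(0.09) = 395.4 K.

T₂ ≈ 395 K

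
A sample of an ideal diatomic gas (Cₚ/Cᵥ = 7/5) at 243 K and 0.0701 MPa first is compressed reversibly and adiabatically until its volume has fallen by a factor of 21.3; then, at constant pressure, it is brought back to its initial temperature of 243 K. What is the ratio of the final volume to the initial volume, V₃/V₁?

Adiabatic step: V₂/V₁ = 0.04695; T₂ = T₁·21.3^(2/5) = 826 K.
Isobaric step: V₃/V₂ = T₃/T₂ = 243/826.
V₃/V₁ = (V₂/V₁)(V₃/V₂) = 0.04695 × (243/826) = 0.01381.

V₃/V₁ ≈ 0.0138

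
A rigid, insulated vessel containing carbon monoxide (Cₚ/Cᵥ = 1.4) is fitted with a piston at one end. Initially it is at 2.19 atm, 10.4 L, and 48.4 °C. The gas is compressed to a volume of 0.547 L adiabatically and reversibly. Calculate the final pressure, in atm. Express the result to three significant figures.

P₂ ≈ 135 atm

Adiabatic: P₁V₁^γ = P₂V₂^γ ⇒ P₂ = P₁ (V₁/V₂)^γ.
P₂ = 2.19 × (10.4/0.547)^(1.4) = 135.2 atm.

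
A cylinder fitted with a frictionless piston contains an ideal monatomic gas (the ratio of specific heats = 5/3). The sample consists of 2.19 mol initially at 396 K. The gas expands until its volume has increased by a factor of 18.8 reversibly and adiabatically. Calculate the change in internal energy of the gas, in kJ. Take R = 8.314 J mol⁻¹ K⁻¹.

ΔU ≈ -9.29 kJ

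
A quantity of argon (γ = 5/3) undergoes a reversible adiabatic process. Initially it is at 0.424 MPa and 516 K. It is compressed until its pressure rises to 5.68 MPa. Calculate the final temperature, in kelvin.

T₂ ≈ 1460 K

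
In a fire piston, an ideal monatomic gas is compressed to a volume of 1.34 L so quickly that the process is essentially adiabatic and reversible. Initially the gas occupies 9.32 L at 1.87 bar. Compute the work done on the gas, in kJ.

W ≈ 6.91 kJ

γ = 5/3 for a monatomic ideal gas.
P₂ = P₁(V₁/V₂)^γ = 1.87×(9.32/1.34)^(5/3) = 47.39 bar.
For a reversible adiabat, W_by_gas = (P₁V₁ − P₂V₂)/(γ−1).
W_by = (187000×0.00932 − 4.739×10^6×0.00134) / (2/3) = -6911 J.
W_on_gas = −W_by = 6911 J.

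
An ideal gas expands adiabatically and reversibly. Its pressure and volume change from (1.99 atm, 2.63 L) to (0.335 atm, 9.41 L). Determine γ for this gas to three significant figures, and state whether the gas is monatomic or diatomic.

PV^γ = const ⇒ γ = ln(P₂/P₁) / ln(V₁/V₂).
γ = ln(0.335/1.99) / ln(2.63/9.41) = 1.398.
γ ≈ 1.40 is close to 7/5, so the gas is diatomic.

γ ≈ 1.40; diatomic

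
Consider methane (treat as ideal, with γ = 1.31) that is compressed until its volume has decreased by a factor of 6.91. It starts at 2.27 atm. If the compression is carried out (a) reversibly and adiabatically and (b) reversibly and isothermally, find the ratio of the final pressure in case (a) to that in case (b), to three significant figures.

P_adiabatic / P_isothermal ≈ 1.82

Isothermal: P_b = P₁(V₁/V₂) = 2.27×6.91.
Adiabatic: P_a = P₁(V₁/V₂)^γ = 2.27×6.91^(1.31).
P_a/P_b = (V₁/V₂)^(γ−1) = 6.91^(0.31) = 1.821.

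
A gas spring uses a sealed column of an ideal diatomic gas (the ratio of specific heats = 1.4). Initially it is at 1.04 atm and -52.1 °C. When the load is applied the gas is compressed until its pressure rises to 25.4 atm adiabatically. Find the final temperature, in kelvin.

Adiabatic: T₂/T₁ = (P₂/P₁)^((γ−1)/γ).
T₁ = -52.1 °C = 221 K.
T₂ = 221 × (25.4/1.04)^(0.286) = 550.8 K.

T₂ ≈ 551 K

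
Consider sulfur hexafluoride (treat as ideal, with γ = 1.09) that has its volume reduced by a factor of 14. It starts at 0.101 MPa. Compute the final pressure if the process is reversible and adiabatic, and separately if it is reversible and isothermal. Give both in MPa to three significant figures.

Isothermal: P₂ = P₁(V₁/V₂) = 0.101×14 = 1.414 MPa.
Adiabatic: P₂ = P₁(V₁/V₂)^γ = 0.101×14^(1.09) = 1.793 MPa.

adiabatic: 1.79 MPa; isothermal: 1.41 MPa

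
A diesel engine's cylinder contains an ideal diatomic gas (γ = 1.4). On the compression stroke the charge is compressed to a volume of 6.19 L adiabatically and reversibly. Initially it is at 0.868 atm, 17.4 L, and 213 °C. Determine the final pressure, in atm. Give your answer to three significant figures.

P₂ ≈ 3.69 atm

Adiabatic: P₁V₁^γ = P₂V₂^γ ⇒ P₂ = P₁ (V₁/V₂)^γ.
P₂ = 0.868 × (17.4/6.19)^(1.4) = 3.689 atm.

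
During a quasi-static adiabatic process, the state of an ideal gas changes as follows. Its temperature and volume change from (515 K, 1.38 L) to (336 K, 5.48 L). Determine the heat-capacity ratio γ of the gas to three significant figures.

γ ≈ 1.31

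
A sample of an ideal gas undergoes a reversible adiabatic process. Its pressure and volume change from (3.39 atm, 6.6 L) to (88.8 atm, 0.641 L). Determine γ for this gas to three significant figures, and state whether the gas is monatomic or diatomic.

PV^γ = const ⇒ γ = ln(P₂/P₁) / ln(V₁/V₂).
γ = ln(88.8/3.39) / ln(6.6/0.641) = 1.4.
γ ≈ 1.40 is close to 7/5, so the gas is diatomic.

γ ≈ 1.40; diatomic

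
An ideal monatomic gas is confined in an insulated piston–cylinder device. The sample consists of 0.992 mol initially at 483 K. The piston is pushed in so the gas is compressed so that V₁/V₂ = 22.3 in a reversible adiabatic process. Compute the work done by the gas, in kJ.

For a reversible adiabat TV^(γ−1) is constant, so T₂ = T₁ (V₁/V₂)^(γ−1).
γ = 5/3 for a monatomic ideal gas, so γ−1 = 2/3.
T₂ = 483 × 22.3^(2/3) = 3827 K.
Q = 0, so ΔU = W_on_gas = nCᵥΔT with Cᵥ = R/(γ−1) = 12.47 J/(mol·K).
ΔU = 0.992 × 12.47 × (3827 − 483) = 41360 J.
Work done by the gas = −ΔU = -41360 J.

W ≈ -41.4 kJ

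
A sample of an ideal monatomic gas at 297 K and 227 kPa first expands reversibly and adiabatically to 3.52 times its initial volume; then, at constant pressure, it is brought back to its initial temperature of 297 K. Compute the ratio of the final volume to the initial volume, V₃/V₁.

For a monatomic ideal gas γ = 5/3.
Adiabatic step: V₂/V₁ = 3.52; T₂ = T₁·(1/3.52)^(2/3) = 128.3 K.
Isobaric step: V₃/V₂ = T₃/T₂ = 297/128.3.
V₃/V₁ = (V₂/V₁)(V₃/V₂) = 3.52 × (297/128.3) = 8.145.

V₃/V₁ ≈ 8.15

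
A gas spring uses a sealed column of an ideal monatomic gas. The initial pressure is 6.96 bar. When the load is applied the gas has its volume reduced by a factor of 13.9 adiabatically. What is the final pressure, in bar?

P₂ ≈ 559 bar

Since PV^γ is constant along a reversible adiabat, P₂ = P₁ (V₁/V₂)^γ.
For a monatomic ideal gas γ = 5/3.
P₂ = 6.96 × 13.9^(5/3) = 559.3 bar.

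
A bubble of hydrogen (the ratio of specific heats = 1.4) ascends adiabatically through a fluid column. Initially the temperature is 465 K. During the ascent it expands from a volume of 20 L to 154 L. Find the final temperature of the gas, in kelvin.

T₂ ≈ 206 K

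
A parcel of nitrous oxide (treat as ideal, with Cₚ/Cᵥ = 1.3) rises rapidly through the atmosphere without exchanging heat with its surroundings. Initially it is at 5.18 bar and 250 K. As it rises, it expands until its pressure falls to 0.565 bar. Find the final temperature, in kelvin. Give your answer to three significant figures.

T₂ ≈ 150 K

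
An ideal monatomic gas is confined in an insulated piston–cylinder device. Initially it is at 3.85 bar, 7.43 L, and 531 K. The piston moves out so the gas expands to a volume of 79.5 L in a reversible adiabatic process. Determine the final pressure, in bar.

P₂ ≈ 0.0741 bar

Since PV^γ is constant along a reversible adiabat, P₂ = P₁ (V₁/V₂)^γ.
γ = 5/3 for a monatomic ideal gas.
P₂ = 3.85 × (7.43/79.5)^(5/3) = 0.0741 bar.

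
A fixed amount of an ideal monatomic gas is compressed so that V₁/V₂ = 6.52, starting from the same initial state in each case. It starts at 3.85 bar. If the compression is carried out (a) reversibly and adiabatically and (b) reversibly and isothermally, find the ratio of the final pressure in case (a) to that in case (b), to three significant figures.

For a monatomic ideal gas γ = 5/3.
Isothermal: P_b = P₁(V₁/V₂) = 3.85×6.52.
Adiabatic: P_a = P₁(V₁/V₂)^γ = 3.85×6.52^(5/3).
P_a/P_b = (V₁/V₂)^(γ−1) = 6.52^(2/3) = 3.49.

P_adiabatic / P_isothermal ≈ 3.49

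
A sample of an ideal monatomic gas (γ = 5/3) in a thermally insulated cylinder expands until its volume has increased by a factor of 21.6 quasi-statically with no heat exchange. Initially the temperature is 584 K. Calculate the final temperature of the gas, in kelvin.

For a reversible adiabat TV^(γ−1) is constant, so T₂ = T₁ (V₁/V₂)^(γ−1).
T₂ = 584 × (1/21.6)^(2/3) = 75.3 K.

T₂ ≈ 75.3 K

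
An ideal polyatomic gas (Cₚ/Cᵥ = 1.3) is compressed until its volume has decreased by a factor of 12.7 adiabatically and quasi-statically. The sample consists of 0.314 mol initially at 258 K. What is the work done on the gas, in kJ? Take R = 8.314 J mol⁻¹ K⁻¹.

W ≈ 2.57 kJ

Adiabatic: T₁V₁^(γ−1) = T₂V₂^(γ−1) ⇒ T₂ = T₁ (V₁/V₂)^(γ−1).
T₂ = 258 × 12.7^(0.3) = 553 K.
Q = 0, so ΔU = W_on_gas = nCᵥΔT with Cᵥ = R/(γ−1) = 27.71 J/(mol·K).
ΔU = 0.314 × 27.71 × (553 − 258) = 2567 J.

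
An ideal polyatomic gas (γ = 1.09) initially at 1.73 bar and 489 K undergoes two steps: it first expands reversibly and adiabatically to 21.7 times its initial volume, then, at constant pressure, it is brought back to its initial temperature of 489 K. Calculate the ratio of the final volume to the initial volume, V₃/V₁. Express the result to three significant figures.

Adiabatic step: V₂/V₁ = 21.7; T₂ = T₁·(1/21.7)^(0.09) = 370.7 K.
Isobaric step: V₃/V₂ = T₃/T₂ = 489/370.7.
V₃/V₁ = (V₂/V₁)(V₃/V₂) = 21.7 × (489/370.7) = 28.62.

V₃/V₁ ≈ 28.6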